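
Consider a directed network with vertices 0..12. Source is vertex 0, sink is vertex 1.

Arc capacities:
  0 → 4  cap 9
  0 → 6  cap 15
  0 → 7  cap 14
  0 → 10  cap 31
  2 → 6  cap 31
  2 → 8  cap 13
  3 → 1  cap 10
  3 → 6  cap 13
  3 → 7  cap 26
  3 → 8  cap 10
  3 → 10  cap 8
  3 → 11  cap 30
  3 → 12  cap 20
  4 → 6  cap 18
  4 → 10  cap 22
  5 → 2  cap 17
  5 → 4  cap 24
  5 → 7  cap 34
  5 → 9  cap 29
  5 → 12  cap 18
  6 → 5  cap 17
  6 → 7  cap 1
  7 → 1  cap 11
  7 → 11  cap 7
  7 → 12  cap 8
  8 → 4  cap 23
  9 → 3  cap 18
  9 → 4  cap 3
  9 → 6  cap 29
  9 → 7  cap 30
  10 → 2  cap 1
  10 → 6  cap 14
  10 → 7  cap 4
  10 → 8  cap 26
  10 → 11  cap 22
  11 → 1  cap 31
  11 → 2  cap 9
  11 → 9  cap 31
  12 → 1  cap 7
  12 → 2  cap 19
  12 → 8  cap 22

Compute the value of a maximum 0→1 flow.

augment #1: 0→7→1 bottleneck 11, total now 11
augment #2: 0→7→11→1 bottleneck 3, total now 14
augment #3: 0→10→11→1 bottleneck 22, total now 36
augment #4: 0→6→5→12→1 bottleneck 7, total now 43
augment #5: 0→6→7→11→1 bottleneck 1, total now 44
augment #6: 0→10→7→11→1 bottleneck 3, total now 47
augment #7: 0→6→5→9→3→1 bottleneck 7, total now 54
augment #8: 0→4→6→5→9→3→1 bottleneck 3, total now 57
augment #9: 0→10→7→12→5→9→3→11→1 bottleneck 1, total now 58

Maximum flow value: 58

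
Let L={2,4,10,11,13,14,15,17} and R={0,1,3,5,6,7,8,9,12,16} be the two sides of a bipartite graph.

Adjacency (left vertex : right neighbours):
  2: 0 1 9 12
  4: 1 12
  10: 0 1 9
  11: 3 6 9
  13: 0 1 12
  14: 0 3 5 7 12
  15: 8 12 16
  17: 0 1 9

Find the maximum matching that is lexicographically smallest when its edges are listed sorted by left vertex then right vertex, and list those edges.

|M| = 7 (so the lex-smallest maximum matching has 7 edges)
process left vertices in ascending order; for each, take the smallest-labelled available neighbour that still permits 7 edges overall, or leave it unmatched if none does
lex-smallest matching: {2-0, 4-1, 10-9, 11-3, 13-12, 14-5, 15-8}

Lex-smallest maximum matching: {(2,0), (4,1), (10,9), (11,3), (13,12), (14,5), (15,8)}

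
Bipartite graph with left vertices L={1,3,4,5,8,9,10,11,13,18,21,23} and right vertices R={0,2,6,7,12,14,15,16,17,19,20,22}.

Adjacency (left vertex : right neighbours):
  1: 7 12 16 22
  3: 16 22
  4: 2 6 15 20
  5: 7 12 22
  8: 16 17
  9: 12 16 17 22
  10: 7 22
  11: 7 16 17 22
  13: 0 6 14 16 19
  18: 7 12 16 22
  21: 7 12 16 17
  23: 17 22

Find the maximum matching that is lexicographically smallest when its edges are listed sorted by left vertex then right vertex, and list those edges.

|M| = 7 (so the lex-smallest maximum matching has 7 edges)
process left vertices in ascending order; for each, take the smallest-labelled available neighbour that still permits 7 edges overall, or leave it unmatched if none does
lex-smallest matching: {1-7, 3-16, 4-2, 5-12, 8-17, 9-22, 13-0}

Lex-smallest maximum matching: {(1,7), (3,16), (4,2), (5,12), (8,17), (9,22), (13,0)}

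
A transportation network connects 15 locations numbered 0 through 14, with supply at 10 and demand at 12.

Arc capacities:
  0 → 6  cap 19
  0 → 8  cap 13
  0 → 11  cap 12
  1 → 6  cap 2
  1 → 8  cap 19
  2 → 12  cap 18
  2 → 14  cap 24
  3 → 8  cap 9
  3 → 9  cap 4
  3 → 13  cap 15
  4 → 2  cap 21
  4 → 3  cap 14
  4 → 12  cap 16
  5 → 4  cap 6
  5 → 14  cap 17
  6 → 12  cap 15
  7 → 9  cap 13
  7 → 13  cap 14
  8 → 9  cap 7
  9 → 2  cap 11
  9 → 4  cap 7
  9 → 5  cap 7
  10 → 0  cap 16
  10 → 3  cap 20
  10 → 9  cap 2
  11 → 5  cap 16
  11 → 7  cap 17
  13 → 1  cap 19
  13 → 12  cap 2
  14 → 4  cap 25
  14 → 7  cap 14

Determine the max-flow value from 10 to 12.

Maximum flow value: 33

augment #1: 10→0→6→12 bottleneck 15, total now 15
augment #2: 10→3→13→12 bottleneck 2, total now 17
augment #3: 10→9→2→12 bottleneck 2, total now 19
augment #4: 10→3→9→2→12 bottleneck 4, total now 23
augment #5: 10→0→8→9→2→12 bottleneck 1, total now 24
augment #6: 10→3→8→9→2→12 bottleneck 4, total now 28
augment #7: 10→3→8→9→4→12 bottleneck 2, total now 30
augment #8: 10→3→8→0→11→5→4→12 bottleneck 1, total now 31
augment #9: 10→3→13→1→6→0→11→5→4→12 bottleneck 2, total now 33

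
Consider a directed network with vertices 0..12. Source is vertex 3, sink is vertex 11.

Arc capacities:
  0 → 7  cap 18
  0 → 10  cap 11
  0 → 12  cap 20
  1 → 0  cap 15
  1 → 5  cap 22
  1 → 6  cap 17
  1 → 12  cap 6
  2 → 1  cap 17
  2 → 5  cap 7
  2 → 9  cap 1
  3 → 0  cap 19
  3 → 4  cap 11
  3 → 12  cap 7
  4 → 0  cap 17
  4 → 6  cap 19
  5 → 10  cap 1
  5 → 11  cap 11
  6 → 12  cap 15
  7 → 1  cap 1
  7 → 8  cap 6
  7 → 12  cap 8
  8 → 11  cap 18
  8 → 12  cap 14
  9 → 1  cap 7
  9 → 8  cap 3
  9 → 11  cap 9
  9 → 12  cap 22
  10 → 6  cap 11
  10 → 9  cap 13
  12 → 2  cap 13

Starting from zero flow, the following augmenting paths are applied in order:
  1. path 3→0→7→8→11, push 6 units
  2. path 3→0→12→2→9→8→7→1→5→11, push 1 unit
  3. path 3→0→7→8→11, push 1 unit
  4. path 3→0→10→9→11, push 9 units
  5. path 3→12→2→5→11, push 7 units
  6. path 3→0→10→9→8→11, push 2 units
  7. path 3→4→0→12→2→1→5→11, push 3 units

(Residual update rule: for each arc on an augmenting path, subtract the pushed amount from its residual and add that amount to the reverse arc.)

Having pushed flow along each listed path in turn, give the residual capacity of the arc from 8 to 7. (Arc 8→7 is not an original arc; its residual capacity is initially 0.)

Residual capacity of (8,7): 6

after path 1 (3→0→7→8→11, push 6): res(8,7)=6
after path 2 (3→0→12→2→9→8→7→1→5→11, push 1): res(8,7)=5
after path 3 (3→0→7→8→11, push 1): res(8,7)=6
after path 4 (3→0→10→9→11, push 9): res(8,7)=6
after path 5 (3→12→2→5→11, push 7): res(8,7)=6
after path 6 (3→0→10→9→8→11, push 2): res(8,7)=6
after path 7 (3→4→0→12→2→1→5→11, push 3): res(8,7)=6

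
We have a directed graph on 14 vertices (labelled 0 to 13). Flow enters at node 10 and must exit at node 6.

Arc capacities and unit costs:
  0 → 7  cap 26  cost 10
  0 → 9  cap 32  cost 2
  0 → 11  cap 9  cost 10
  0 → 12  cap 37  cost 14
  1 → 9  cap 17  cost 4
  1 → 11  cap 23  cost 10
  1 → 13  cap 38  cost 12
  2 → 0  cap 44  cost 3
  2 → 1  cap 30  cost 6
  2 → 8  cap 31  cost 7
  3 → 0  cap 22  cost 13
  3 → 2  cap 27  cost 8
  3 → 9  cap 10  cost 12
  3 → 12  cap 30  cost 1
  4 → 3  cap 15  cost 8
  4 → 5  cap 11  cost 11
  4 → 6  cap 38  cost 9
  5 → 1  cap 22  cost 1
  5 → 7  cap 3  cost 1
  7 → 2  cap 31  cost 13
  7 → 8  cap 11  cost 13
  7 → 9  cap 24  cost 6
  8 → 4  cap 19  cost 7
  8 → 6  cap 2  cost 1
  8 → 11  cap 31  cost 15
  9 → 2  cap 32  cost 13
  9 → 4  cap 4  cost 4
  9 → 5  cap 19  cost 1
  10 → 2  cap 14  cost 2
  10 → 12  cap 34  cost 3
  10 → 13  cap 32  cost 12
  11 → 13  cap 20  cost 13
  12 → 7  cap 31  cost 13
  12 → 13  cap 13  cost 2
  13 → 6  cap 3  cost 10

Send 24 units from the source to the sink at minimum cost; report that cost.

Minimum cost for 24 units: 640

shortest-cost path #1: 10→2→8→6 push 2 @ unit cost 10 (adds 20)
shortest-cost path #2: 10→12→13→6 push 3 @ unit cost 15 (adds 45)
shortest-cost path #3: 10→2→0→9→4→6 push 4 @ unit cost 20 (adds 80)
shortest-cost path #4: 10→2→8→4→6 push 8 @ unit cost 25 (adds 200)
shortest-cost path #5: 10→12→7→9→0→2→8→4→6 push 4 @ unit cost 40 (adds 160)
shortest-cost path #6: 10→12→7→8→4→6 push 3 @ unit cost 45 (adds 135)
total cost = 640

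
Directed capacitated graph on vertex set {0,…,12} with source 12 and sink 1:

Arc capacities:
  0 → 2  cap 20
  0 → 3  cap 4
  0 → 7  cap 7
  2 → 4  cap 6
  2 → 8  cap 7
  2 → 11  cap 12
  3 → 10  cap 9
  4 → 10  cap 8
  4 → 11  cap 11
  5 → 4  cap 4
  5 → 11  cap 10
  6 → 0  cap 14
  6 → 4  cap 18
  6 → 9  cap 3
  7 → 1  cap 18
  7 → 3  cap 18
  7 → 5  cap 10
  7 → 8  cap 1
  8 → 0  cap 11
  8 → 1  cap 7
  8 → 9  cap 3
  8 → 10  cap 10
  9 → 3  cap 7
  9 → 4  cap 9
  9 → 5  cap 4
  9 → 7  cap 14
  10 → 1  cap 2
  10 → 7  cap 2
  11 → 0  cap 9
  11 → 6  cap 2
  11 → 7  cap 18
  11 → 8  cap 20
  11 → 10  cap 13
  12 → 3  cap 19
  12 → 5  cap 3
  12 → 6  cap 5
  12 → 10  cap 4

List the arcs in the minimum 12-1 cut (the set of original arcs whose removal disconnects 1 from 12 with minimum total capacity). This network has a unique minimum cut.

augment #1: 12→10→1 push 2
augment #2: 12→10→7→1 push 2
augment #3: 12→5→11→7→1 push 3
augment #4: 12→6→0→7→1 push 5
max flow = 12; residual-reachable set from 12 gives S-side
cut edges (S→T): {(10,1), (10,7), (12,5), (12,6)} total cap 12

Min-cut arcs: {(10,1), (10,7), (12,5), (12,6)} (total capacity 12)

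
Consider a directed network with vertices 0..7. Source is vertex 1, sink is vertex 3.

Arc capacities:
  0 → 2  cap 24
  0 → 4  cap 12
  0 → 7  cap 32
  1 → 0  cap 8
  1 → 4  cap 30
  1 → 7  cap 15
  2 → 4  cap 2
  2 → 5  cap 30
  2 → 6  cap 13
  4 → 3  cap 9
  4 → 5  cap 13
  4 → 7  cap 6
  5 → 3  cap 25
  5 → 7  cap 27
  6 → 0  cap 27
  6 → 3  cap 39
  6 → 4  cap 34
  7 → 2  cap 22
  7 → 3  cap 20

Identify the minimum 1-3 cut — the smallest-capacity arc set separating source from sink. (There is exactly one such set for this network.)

Min-cut arcs: {(1,0), (1,7), (4,3), (4,5), (4,7)} (total capacity 51)

augment #1: 1→4→3 push 9
augment #2: 1→7→3 push 15
augment #3: 1→0→7→3 push 5
augment #4: 1→4→5→3 push 13
augment #5: 1→0→2→5→3 push 3
augment #6: 1→4→7→2→5→3 push 6
max flow = 51; residual-reachable set from 1 gives S-side
cut edges (S→T): {(1,0), (1,7), (4,3), (4,5), (4,7)} total cap 51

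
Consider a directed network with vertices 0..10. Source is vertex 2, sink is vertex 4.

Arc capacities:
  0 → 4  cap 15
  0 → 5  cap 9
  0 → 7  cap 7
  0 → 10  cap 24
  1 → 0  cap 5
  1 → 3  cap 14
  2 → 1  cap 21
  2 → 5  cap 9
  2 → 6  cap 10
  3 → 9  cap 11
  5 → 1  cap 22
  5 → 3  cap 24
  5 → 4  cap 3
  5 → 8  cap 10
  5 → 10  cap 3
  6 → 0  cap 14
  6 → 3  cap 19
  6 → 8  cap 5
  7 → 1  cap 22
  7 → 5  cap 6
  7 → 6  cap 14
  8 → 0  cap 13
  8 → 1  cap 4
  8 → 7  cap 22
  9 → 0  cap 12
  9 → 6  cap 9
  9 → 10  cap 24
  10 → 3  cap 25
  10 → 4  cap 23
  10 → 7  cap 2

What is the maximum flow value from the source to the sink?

augment #1: 2→5→4 bottleneck 3, total now 3
augment #2: 2→1→0→4 bottleneck 5, total now 8
augment #3: 2→5→10→4 bottleneck 3, total now 11
augment #4: 2→6→0→4 bottleneck 10, total now 21
augment #5: 2→1→3→9→10→4 bottleneck 11, total now 32
augment #6: 2→5→8→0→10→4 bottleneck 3, total now 35

Maximum flow value: 35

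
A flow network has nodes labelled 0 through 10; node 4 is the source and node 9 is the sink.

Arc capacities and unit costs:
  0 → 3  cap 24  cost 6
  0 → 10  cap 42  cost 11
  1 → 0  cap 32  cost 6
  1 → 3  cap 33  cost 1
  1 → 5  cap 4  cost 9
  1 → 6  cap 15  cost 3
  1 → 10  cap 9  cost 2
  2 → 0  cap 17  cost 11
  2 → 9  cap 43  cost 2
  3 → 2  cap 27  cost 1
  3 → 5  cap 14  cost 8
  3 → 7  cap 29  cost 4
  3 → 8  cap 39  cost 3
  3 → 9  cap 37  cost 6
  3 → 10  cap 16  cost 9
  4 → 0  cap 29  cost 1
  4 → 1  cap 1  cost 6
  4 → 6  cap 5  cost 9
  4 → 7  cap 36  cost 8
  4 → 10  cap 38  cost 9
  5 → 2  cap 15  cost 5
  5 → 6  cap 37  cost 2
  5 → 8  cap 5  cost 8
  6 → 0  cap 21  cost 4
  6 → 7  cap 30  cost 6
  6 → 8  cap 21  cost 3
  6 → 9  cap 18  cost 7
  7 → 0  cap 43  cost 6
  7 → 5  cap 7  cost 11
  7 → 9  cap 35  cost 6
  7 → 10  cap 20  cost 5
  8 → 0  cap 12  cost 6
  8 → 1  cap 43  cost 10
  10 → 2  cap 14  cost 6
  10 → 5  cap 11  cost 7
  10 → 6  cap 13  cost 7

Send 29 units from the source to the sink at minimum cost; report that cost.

shortest-cost path #1: 4→0→3→2→9 push 24 @ unit cost 10 (adds 240)
shortest-cost path #2: 4→1→3→2→9 push 1 @ unit cost 10 (adds 10)
shortest-cost path #3: 4→7→9 push 4 @ unit cost 14 (adds 56)
total cost = 306

Minimum cost for 29 units: 306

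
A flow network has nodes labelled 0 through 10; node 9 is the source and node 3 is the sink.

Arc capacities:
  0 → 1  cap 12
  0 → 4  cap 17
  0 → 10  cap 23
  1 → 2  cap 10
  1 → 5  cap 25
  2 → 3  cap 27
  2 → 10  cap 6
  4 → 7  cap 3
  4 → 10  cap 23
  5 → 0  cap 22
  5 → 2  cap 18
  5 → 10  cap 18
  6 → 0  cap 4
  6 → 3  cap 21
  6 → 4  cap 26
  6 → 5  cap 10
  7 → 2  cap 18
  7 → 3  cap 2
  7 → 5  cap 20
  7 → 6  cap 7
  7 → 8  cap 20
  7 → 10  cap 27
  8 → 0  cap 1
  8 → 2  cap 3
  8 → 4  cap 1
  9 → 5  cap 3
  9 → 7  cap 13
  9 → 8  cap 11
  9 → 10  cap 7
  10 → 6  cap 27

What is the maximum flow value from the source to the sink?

augment #1: 9→7→3 bottleneck 2, total now 2
augment #2: 9→5→2→3 bottleneck 3, total now 5
augment #3: 9→7→2→3 bottleneck 11, total now 16
augment #4: 9→8→2→3 bottleneck 3, total now 19
augment #5: 9→10→6→3 bottleneck 7, total now 26
augment #6: 9→8→0→1→2→3 bottleneck 1, total now 27
augment #7: 9→8→4→7→2→3 bottleneck 1, total now 28

Maximum flow value: 28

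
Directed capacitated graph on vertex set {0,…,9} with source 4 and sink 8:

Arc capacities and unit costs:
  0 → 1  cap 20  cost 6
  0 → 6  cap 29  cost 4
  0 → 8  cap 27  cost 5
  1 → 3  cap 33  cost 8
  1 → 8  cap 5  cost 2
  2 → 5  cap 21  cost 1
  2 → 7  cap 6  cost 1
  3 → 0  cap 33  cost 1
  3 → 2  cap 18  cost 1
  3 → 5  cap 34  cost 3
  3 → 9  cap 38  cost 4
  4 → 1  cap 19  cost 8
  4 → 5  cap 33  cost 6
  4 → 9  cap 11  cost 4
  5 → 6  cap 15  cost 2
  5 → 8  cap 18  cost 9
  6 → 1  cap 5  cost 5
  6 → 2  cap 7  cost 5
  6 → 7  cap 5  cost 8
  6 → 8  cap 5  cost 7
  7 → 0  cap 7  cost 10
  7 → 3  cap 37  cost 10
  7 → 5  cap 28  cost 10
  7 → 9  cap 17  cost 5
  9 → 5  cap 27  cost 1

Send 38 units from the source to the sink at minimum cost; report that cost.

shortest-cost path #1: 4→1→8 push 5 @ unit cost 10 (adds 50)
shortest-cost path #2: 4→9→5→8 push 11 @ unit cost 14 (adds 154)
shortest-cost path #3: 4→5→8 push 7 @ unit cost 15 (adds 105)
shortest-cost path #4: 4→5→6→8 push 5 @ unit cost 15 (adds 75)
shortest-cost path #5: 4→1→3→0→8 push 10 @ unit cost 22 (adds 220)
total cost = 604

Minimum cost for 38 units: 604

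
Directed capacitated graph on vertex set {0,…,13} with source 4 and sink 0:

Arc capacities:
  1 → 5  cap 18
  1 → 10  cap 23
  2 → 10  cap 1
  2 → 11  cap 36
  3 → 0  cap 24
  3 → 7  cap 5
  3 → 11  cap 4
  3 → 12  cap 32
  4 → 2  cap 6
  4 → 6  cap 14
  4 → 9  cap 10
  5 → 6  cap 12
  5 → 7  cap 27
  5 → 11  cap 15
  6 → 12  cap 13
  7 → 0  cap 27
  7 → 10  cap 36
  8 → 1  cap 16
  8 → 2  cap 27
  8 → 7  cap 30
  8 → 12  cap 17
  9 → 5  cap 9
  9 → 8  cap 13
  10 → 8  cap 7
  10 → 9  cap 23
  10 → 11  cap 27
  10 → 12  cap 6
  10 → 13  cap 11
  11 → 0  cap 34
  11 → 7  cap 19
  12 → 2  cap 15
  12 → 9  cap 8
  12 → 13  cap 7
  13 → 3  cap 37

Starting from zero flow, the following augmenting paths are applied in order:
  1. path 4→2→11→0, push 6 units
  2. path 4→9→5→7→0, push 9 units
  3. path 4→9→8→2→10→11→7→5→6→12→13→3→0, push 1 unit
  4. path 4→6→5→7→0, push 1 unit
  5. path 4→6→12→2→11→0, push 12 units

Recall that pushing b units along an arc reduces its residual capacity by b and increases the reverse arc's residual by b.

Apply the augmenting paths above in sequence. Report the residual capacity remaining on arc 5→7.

after path 1 (4→2→11→0, push 6): res(5,7)=27
after path 2 (4→9→5→7→0, push 9): res(5,7)=18
after path 3 (4→9→8→2→10→11→7→5→6→12→13→3→0, push 1): res(5,7)=19
after path 4 (4→6→5→7→0, push 1): res(5,7)=18
after path 5 (4→6→12→2→11→0, push 12): res(5,7)=18

Residual capacity of (5,7): 18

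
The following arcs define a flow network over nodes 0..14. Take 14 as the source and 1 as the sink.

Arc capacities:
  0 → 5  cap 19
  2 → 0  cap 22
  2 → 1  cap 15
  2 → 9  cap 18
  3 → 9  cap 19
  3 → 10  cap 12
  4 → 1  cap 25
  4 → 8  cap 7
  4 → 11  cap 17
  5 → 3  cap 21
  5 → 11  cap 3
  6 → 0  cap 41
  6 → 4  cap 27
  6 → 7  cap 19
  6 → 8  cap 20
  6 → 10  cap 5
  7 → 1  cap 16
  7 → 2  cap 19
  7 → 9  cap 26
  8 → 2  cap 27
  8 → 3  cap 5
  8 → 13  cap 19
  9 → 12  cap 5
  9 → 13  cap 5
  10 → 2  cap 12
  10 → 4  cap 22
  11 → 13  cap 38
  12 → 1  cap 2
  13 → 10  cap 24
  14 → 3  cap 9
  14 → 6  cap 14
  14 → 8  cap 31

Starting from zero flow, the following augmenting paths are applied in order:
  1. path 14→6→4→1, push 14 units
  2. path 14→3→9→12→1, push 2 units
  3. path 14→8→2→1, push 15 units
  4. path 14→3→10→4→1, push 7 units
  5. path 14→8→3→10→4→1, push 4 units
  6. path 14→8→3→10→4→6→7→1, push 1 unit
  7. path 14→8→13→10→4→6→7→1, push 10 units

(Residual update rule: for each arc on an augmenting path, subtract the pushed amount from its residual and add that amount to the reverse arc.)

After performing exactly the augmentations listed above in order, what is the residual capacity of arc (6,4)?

Residual capacity of (6,4): 24

after path 1 (14→6→4→1, push 14): res(6,4)=13
after path 2 (14→3→9→12→1, push 2): res(6,4)=13
after path 3 (14→8→2→1, push 15): res(6,4)=13
after path 4 (14→3→10→4→1, push 7): res(6,4)=13
after path 5 (14→8→3→10→4→1, push 4): res(6,4)=13
after path 6 (14→8→3→10→4→6→7→1, push 1): res(6,4)=14
after path 7 (14→8→13→10→4→6→7→1, push 10): res(6,4)=24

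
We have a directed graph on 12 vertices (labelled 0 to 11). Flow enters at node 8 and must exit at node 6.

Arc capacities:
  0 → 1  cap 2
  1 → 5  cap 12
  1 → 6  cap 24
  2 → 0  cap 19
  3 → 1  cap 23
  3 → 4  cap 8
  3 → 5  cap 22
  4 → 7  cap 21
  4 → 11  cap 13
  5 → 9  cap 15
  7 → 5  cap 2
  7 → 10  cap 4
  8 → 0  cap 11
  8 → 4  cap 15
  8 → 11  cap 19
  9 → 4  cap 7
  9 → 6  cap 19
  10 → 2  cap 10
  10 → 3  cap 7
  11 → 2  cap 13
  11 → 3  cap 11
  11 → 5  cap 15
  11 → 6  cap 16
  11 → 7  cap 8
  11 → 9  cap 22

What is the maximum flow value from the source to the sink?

Maximum flow value: 36

augment #1: 8→11→6 bottleneck 16, total now 16
augment #2: 8→0→1→6 bottleneck 2, total now 18
augment #3: 8→11→9→6 bottleneck 3, total now 21
augment #4: 8→4→11→9→6 bottleneck 13, total now 34
augment #5: 8→4→7→5→9→6 bottleneck 2, total now 36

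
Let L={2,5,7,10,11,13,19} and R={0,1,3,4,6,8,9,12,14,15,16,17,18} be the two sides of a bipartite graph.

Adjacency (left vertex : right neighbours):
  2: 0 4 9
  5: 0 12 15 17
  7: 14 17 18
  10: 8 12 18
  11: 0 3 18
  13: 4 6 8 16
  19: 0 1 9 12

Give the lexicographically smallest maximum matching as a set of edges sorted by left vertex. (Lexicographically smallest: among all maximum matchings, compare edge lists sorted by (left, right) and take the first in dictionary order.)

Lex-smallest maximum matching: {(2,0), (5,12), (7,14), (10,8), (11,3), (13,4), (19,1)}

|M| = 7 (so the lex-smallest maximum matching has 7 edges)
process left vertices in ascending order; for each, take the smallest-labelled available neighbour that still permits 7 edges overall, or leave it unmatched if none does
lex-smallest matching: {2-0, 5-12, 7-14, 10-8, 11-3, 13-4, 19-1}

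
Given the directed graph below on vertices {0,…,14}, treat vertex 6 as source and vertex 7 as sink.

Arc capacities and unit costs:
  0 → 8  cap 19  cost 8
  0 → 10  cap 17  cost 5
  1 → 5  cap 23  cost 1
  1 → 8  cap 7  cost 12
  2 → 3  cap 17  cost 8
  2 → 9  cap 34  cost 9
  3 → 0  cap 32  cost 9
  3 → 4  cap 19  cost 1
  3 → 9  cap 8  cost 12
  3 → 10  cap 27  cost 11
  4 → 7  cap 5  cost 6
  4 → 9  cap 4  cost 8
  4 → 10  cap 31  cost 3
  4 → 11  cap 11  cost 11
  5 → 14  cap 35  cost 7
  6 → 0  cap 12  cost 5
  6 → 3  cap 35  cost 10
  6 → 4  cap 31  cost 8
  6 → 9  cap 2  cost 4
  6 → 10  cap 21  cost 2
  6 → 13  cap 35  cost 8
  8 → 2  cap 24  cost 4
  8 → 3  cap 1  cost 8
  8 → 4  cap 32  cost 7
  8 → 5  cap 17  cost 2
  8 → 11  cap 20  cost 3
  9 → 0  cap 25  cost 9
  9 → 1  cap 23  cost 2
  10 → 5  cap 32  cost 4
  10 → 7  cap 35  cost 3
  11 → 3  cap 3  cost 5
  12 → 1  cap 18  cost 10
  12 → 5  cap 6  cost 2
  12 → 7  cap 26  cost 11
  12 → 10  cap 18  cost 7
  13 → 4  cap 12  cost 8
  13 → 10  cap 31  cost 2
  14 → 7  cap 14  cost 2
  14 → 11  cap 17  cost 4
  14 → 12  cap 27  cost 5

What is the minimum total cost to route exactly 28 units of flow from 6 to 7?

Minimum cost for 28 units: 196

shortest-cost path #1: 6→10→7 push 21 @ unit cost 5 (adds 105)
shortest-cost path #2: 6→13→10→7 push 7 @ unit cost 13 (adds 91)
total cost = 196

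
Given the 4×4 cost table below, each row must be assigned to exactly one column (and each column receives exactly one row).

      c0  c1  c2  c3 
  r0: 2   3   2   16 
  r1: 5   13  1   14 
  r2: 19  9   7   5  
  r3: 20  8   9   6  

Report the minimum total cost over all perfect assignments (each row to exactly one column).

optimal assignment: row0→col0 (cost 2), row1→col2 (cost 1), row2→col3 (cost 5), row3→col1 (cost 8)
total = 2 + 1 + 5 + 8 = 16

Minimum assignment cost: 16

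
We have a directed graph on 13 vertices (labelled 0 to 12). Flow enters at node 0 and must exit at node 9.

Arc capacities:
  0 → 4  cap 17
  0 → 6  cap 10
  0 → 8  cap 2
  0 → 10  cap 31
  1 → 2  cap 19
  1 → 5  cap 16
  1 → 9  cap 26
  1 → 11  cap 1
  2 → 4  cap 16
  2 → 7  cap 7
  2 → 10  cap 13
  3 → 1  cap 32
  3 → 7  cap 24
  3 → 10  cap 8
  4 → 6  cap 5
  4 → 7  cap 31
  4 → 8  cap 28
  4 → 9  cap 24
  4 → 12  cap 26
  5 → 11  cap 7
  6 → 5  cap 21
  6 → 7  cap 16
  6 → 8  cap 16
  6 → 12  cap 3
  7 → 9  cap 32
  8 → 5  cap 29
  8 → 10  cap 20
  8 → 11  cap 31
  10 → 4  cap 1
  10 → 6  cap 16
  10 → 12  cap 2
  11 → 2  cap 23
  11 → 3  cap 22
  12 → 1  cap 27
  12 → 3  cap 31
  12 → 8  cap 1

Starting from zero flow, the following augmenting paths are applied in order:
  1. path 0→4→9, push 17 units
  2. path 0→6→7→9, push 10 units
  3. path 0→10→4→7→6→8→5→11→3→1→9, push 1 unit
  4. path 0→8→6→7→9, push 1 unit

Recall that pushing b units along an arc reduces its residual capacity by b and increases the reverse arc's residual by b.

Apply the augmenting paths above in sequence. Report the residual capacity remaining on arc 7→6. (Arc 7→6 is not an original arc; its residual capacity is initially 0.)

Residual capacity of (7,6): 10

after path 1 (0→4→9, push 17): res(7,6)=0
after path 2 (0→6→7→9, push 10): res(7,6)=10
after path 3 (0→10→4→7→6→8→5→11→3→1→9, push 1): res(7,6)=9
after path 4 (0→8→6→7→9, push 1): res(7,6)=10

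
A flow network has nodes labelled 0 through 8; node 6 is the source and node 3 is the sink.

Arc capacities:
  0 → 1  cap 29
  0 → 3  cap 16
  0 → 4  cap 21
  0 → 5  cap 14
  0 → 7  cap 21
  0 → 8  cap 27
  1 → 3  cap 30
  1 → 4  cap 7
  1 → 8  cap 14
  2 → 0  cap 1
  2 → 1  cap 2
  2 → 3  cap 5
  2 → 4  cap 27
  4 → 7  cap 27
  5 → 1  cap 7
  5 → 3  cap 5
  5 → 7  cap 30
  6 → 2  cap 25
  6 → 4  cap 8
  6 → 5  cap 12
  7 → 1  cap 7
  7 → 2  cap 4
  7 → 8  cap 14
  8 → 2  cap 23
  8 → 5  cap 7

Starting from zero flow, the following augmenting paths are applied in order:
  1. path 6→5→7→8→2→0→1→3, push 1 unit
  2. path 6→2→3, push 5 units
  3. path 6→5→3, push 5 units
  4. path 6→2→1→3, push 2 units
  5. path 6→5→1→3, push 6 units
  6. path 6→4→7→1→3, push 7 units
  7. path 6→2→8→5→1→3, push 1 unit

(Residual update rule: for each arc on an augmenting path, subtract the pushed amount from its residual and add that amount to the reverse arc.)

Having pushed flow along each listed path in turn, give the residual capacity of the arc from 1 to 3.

Residual capacity of (1,3): 13

after path 1 (6→5→7→8→2→0→1→3, push 1): res(1,3)=29
after path 2 (6→2→3, push 5): res(1,3)=29
after path 3 (6→5→3, push 5): res(1,3)=29
after path 4 (6→2→1→3, push 2): res(1,3)=27
after path 5 (6→5→1→3, push 6): res(1,3)=21
after path 6 (6→4→7→1→3, push 7): res(1,3)=14
after path 7 (6→2→8→5→1→3, push 1): res(1,3)=13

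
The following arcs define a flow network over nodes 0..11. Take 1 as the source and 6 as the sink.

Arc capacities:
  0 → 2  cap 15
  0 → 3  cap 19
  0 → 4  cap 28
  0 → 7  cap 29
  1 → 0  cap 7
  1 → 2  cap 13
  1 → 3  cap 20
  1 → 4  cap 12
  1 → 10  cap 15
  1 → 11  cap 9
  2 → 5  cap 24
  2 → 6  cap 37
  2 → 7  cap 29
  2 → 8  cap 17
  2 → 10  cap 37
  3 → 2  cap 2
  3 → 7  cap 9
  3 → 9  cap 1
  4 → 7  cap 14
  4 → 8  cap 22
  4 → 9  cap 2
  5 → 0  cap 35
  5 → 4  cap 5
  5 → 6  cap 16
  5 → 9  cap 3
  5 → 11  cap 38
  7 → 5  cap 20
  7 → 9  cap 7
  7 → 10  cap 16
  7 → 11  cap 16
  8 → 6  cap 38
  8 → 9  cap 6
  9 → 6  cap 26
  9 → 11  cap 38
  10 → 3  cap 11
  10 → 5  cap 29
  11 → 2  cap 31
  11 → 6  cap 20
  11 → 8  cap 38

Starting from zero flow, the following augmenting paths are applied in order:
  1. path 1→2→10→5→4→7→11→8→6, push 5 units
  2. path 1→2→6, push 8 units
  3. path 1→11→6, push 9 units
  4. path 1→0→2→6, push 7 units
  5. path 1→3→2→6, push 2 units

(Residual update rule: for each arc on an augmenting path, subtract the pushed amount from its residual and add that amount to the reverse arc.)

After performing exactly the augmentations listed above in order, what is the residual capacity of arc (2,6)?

Residual capacity of (2,6): 20

after path 1 (1→2→10→5→4→7→11→8→6, push 5): res(2,6)=37
after path 2 (1→2→6, push 8): res(2,6)=29
after path 3 (1→11→6, push 9): res(2,6)=29
after path 4 (1→0→2→6, push 7): res(2,6)=22
after path 5 (1→3→2→6, push 2): res(2,6)=20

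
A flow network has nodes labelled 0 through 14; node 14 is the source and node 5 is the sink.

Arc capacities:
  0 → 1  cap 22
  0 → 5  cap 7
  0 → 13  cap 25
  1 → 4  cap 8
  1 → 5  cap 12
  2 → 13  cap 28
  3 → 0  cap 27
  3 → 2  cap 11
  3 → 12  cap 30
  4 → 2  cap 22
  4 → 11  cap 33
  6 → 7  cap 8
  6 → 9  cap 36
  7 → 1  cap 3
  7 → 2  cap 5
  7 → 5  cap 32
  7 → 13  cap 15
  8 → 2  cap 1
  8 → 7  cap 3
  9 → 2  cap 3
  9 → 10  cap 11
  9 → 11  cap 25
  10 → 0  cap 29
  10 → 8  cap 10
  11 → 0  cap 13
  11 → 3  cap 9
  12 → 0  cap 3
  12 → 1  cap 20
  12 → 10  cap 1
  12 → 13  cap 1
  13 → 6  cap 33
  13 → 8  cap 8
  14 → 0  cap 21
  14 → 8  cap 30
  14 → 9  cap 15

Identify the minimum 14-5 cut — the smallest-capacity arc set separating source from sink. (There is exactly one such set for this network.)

Min-cut arcs: {(0,5), (1,5), (6,7), (8,7)} (total capacity 30)

augment #1: 14→0→5 push 7
augment #2: 14→0→1→5 push 12
augment #3: 14→8→7→5 push 3
augment #4: 14→0→13→6→7→5 push 2
augment #5: 14→8→2→13→6→7→5 push 1
augment #6: 14→9→2→13→6→7→5 push 3
augment #7: 14→9→10→0→13→6→7→5 push 2
max flow = 30; residual-reachable set from 14 gives S-side
cut edges (S→T): {(0,5), (1,5), (6,7), (8,7)} total cap 30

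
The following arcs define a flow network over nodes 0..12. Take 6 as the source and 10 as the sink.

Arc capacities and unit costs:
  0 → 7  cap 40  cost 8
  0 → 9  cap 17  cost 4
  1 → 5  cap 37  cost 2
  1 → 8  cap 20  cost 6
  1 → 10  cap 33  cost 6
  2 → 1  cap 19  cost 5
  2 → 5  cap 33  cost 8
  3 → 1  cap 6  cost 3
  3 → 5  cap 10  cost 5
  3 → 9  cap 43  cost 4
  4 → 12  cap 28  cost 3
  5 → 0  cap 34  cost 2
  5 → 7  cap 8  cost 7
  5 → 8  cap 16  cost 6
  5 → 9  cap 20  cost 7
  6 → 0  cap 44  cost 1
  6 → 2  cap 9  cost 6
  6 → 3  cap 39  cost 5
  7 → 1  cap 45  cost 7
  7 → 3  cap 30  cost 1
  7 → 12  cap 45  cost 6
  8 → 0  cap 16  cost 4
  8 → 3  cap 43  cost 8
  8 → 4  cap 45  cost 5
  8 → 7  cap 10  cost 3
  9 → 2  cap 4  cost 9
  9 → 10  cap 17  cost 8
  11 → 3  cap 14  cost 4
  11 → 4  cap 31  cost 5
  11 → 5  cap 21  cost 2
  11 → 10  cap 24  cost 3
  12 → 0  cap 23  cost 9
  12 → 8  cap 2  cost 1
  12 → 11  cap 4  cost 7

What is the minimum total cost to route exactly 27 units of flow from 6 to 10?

shortest-cost path #1: 6→0→9→10 push 17 @ unit cost 13 (adds 221)
shortest-cost path #2: 6→3→1→10 push 6 @ unit cost 14 (adds 84)
shortest-cost path #3: 6→2→1→10 push 4 @ unit cost 17 (adds 68)
total cost = 373

Minimum cost for 27 units: 373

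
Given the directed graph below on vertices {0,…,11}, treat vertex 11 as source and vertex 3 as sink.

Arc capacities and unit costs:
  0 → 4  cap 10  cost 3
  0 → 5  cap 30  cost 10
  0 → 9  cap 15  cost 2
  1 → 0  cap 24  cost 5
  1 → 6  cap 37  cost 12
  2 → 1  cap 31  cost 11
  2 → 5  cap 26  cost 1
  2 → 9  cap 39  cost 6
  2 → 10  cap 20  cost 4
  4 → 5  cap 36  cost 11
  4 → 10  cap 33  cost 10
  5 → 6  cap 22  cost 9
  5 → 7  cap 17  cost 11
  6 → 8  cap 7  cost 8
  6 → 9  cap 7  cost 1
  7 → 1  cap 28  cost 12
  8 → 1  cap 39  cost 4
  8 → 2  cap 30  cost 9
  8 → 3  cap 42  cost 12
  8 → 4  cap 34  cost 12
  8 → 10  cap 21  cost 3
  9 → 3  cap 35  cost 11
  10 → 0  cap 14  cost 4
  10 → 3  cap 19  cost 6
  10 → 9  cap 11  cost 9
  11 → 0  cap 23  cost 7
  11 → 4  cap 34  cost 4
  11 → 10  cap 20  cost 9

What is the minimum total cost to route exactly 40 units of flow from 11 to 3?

shortest-cost path #1: 11→10→3 push 19 @ unit cost 15 (adds 285)
shortest-cost path #2: 11→0→9→3 push 15 @ unit cost 20 (adds 300)
shortest-cost path #3: 11→10→9→3 push 1 @ unit cost 29 (adds 29)
shortest-cost path #4: 11→4→10→9→3 push 5 @ unit cost 34 (adds 170)
total cost = 784

Minimum cost for 40 units: 784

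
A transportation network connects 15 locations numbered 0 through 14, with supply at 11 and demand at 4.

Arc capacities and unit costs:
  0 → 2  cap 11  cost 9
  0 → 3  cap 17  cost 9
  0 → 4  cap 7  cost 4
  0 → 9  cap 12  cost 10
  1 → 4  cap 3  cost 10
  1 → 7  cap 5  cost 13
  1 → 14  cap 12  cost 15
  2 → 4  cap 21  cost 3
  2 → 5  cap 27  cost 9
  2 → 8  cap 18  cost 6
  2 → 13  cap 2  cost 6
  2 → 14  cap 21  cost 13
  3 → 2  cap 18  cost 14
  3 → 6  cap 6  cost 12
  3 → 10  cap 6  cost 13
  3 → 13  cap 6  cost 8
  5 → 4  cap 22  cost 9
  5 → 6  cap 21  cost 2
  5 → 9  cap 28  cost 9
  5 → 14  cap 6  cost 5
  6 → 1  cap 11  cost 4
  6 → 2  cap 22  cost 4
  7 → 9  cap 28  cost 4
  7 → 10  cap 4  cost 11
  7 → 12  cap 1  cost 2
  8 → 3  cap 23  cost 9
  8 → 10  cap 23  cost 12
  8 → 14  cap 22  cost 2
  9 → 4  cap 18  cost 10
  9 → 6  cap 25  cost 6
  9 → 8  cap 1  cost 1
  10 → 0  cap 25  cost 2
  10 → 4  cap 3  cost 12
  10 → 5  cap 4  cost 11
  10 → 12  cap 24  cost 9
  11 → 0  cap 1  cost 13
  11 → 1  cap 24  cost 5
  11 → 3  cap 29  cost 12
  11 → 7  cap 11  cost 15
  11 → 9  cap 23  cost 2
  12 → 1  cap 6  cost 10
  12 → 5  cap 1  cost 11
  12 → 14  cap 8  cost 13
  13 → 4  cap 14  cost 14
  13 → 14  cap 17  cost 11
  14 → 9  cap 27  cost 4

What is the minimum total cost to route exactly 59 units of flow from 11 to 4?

shortest-cost path #1: 11→9→4 push 18 @ unit cost 12 (adds 216)
shortest-cost path #2: 11→1→4 push 3 @ unit cost 15 (adds 45)
shortest-cost path #3: 11→9→6→2→4 push 5 @ unit cost 15 (adds 75)
shortest-cost path #4: 11→0→4 push 1 @ unit cost 17 (adds 17)
shortest-cost path #5: 11→3→2→4 push 16 @ unit cost 29 (adds 464)
shortest-cost path #6: 11→3→10→0→4 push 6 @ unit cost 31 (adds 186)
shortest-cost path #7: 11→3→13→4 push 6 @ unit cost 34 (adds 204)
shortest-cost path #8: 11→7→12→5→4 push 1 @ unit cost 37 (adds 37)
shortest-cost path #9: 11→7→10→4 push 3 @ unit cost 38 (adds 114)
total cost = 1358

Minimum cost for 59 units: 1358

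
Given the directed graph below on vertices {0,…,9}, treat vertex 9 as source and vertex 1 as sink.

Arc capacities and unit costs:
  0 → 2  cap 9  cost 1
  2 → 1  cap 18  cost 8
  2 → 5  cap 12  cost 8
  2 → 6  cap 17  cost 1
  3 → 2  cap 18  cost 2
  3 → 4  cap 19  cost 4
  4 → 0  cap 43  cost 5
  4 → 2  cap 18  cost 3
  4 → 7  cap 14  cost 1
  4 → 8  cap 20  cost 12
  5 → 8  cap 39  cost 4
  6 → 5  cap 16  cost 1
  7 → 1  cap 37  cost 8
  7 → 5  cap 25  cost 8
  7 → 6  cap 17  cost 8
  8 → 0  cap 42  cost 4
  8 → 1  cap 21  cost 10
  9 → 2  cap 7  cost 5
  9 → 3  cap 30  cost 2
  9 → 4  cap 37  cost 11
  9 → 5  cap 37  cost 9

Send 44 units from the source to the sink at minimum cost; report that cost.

shortest-cost path #1: 9→3→2→1 push 18 @ unit cost 12 (adds 216)
shortest-cost path #2: 9→3→4→7→1 push 12 @ unit cost 15 (adds 180)
shortest-cost path #3: 9→2→3→4→7→1 push 2 @ unit cost 16 (adds 32)
shortest-cost path #4: 9→2→6→5→8→1 push 5 @ unit cost 21 (adds 105)
shortest-cost path #5: 9→5→8→1 push 7 @ unit cost 23 (adds 161)
total cost = 694

Minimum cost for 44 units: 694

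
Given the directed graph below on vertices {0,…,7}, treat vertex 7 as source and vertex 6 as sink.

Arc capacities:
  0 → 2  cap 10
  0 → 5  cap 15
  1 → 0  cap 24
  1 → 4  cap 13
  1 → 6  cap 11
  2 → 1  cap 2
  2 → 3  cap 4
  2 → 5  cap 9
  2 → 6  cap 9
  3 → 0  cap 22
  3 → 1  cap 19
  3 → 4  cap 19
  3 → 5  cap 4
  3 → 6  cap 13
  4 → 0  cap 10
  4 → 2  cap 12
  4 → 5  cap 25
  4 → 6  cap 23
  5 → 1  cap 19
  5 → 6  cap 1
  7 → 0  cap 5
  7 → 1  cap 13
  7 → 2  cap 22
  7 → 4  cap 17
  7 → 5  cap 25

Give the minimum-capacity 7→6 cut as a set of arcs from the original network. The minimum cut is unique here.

augment #1: 7→1→6 push 11
augment #2: 7→2→6 push 9
augment #3: 7→4→6 push 17
augment #4: 7→5→6 push 1
augment #5: 7→1→4→6 push 2
augment #6: 7→2→3→6 push 4
augment #7: 7→2→1→4→6 push 2
augment #8: 7→5→1→4→6 push 2
max flow = 48; residual-reachable set from 7 gives S-side
cut edges (S→T): {(1,6), (2,3), (2,6), (4,6), (5,6)} total cap 48

Min-cut arcs: {(1,6), (2,3), (2,6), (4,6), (5,6)} (total capacity 48)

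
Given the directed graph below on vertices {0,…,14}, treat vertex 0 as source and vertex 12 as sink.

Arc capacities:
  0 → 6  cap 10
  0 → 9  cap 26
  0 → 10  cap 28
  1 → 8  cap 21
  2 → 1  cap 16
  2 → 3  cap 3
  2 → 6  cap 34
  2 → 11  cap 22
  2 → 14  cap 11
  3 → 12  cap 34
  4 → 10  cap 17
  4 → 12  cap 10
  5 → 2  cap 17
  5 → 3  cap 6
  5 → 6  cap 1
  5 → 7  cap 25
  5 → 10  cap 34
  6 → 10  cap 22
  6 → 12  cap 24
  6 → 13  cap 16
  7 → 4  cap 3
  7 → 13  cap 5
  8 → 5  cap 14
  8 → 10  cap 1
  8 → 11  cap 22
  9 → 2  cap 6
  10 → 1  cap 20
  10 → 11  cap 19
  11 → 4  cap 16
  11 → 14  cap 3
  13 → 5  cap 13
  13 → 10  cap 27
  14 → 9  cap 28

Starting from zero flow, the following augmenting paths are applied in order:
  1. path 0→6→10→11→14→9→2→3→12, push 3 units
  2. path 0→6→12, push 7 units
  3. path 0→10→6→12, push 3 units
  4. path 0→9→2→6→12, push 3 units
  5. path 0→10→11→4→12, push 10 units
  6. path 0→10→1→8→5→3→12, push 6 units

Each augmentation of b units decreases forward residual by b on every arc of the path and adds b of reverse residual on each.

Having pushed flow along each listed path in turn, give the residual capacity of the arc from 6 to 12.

Residual capacity of (6,12): 11

after path 1 (0→6→10→11→14→9→2→3→12, push 3): res(6,12)=24
after path 2 (0→6→12, push 7): res(6,12)=17
after path 3 (0→10→6→12, push 3): res(6,12)=14
after path 4 (0→9→2→6→12, push 3): res(6,12)=11
after path 5 (0→10→11→4→12, push 10): res(6,12)=11
after path 6 (0→10→1→8→5→3→12, push 6): res(6,12)=11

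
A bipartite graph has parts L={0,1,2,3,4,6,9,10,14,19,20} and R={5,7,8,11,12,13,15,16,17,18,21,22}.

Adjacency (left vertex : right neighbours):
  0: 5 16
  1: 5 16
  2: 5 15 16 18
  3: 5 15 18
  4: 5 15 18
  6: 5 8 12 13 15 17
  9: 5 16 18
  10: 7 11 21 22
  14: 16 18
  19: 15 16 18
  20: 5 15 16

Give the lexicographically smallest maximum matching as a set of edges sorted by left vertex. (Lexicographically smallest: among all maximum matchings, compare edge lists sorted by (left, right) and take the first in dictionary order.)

|M| = 6 (so the lex-smallest maximum matching has 6 edges)
process left vertices in ascending order; for each, take the smallest-labelled available neighbour that still permits 6 edges overall, or leave it unmatched if none does
lex-smallest matching: {0-5, 1-16, 2-15, 3-18, 6-8, 10-7}

Lex-smallest maximum matching: {(0,5), (1,16), (2,15), (3,18), (6,8), (10,7)}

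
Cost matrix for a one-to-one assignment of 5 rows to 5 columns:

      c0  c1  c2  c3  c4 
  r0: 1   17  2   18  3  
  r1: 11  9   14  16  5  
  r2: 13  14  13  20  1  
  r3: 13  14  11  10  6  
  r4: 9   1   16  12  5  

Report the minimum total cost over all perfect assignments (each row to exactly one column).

Minimum assignment cost: 25

optimal assignment: row0→col2 (cost 2), row1→col0 (cost 11), row2→col4 (cost 1), row3→col3 (cost 10), row4→col1 (cost 1)
total = 2 + 11 + 1 + 10 + 1 = 25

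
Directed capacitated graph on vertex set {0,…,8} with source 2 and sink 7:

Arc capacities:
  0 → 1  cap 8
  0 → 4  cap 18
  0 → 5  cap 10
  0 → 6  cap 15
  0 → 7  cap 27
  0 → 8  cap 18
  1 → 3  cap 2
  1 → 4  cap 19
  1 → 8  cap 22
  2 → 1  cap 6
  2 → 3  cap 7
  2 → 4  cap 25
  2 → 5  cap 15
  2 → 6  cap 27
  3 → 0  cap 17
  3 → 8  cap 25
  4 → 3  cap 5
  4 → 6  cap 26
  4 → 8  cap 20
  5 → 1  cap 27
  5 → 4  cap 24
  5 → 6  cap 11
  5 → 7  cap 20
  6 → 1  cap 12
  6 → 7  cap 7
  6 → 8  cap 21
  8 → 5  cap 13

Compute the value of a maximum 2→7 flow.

Maximum flow value: 41

augment #1: 2→5→7 bottleneck 15, total now 15
augment #2: 2→6→7 bottleneck 7, total now 22
augment #3: 2→3→0→7 bottleneck 7, total now 29
augment #4: 2→1→3→0→7 bottleneck 2, total now 31
augment #5: 2→1→8→5→7 bottleneck 4, total now 35
augment #6: 2→4→3→0→7 bottleneck 5, total now 40
augment #7: 2→4→8→5→7 bottleneck 1, total now 41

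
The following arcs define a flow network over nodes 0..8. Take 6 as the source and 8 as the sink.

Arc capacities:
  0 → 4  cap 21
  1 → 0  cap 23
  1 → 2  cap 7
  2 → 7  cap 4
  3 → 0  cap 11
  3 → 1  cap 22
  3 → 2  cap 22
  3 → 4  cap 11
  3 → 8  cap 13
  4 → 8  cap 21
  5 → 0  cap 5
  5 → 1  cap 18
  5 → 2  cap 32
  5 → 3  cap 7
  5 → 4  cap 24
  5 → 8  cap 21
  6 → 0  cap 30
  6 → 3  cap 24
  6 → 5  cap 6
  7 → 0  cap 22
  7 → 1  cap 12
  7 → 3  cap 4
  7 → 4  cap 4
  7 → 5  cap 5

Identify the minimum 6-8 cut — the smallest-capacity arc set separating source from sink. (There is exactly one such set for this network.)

augment #1: 6→3→8 push 13
augment #2: 6→5→8 push 6
augment #3: 6→0→4→8 push 21
augment #4: 6→3→2→7→5→8 push 4
max flow = 44; residual-reachable set from 6 gives S-side
cut edges (S→T): {(2,7), (3,8), (4,8), (6,5)} total cap 44

Min-cut arcs: {(2,7), (3,8), (4,8), (6,5)} (total capacity 44)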